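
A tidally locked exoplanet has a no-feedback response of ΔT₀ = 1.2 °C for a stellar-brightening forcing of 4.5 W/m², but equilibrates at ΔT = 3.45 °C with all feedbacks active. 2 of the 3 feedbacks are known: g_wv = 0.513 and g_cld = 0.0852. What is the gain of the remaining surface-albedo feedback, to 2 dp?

Amplification A = ΔT/ΔT₀ = 3.45/1.2 = 2.875.
Total gain g = 1 − 1/A = 1 − 1/2.875 = 0.6522.
Known gains sum to 0.513 + 0.0852 = 0.5982.
g_alb = 0.6522 − 0.5982 = 0.05.

0.05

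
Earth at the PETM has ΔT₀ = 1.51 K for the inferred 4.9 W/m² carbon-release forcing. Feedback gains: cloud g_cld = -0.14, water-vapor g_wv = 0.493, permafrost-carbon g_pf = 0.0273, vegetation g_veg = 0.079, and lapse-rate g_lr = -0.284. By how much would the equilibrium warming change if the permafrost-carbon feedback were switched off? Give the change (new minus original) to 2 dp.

Original: g = 0.1753, ΔT = 1.51/(1−0.1753) = 1.8310 K.
Without permafrost-carbon: g' = 0.148, ΔT' = 1.51/(1−0.148) = 1.7723 K.
Change = 1.7723 − 1.8310 = -0.06 K.

-0.06 K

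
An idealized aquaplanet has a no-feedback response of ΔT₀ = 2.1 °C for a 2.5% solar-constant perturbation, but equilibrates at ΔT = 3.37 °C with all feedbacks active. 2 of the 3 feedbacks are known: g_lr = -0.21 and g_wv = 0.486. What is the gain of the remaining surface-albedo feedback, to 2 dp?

Amplification A = ΔT/ΔT₀ = 3.37/2.1 = 1.605.
Total gain g = 1 − 1/A = 1 − 1/1.605 = 0.3769.
Known gains sum to -0.21 + 0.486 = 0.276.
g_alb = 0.3769 − 0.276 = 0.10.

0.10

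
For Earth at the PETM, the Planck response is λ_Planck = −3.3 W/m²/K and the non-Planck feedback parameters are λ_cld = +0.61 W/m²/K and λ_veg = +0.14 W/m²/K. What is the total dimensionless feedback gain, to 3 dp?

0.227

Convert to gains: g_cld = 0.61/3.3 = 0.1848; g_veg = 0.14/3.3 = 0.04242.
Total gain g = 0.22722.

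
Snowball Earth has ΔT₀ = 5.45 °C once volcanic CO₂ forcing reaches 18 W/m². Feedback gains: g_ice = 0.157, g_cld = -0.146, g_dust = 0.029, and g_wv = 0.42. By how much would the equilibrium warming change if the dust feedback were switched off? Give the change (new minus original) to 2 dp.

Original: g = 0.46, ΔT = 5.45/(1−0.46) = 10.0926 °C.
Without dust: g' = 0.431, ΔT' = 5.45/(1−0.431) = 9.5782 °C.
Change = 9.5782 − 10.0926 = -0.51 °C.

-0.51 °C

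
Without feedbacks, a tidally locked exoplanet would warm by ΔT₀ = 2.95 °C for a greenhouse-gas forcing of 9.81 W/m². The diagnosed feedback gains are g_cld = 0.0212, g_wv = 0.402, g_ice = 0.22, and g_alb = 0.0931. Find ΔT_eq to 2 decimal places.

Total gain g = 0.0212 + 0.402 + 0.22 + 0.0931 = 0.7363.
Amplification A = 1/(1 − 0.7363) = 3.792.
ΔT = 2.95 × 3.792 = 11.19 °C.

11.19 °C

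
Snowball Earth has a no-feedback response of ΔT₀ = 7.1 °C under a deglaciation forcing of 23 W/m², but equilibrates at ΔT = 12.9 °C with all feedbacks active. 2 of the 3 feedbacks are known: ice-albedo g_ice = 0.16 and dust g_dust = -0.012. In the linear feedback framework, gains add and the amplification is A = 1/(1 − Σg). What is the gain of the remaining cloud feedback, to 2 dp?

0.30

Amplification A = ΔT/ΔT₀ = 12.9/7.1 = 1.817.
Total gain g = 1 − 1/A = 1 − 1/1.817 = 0.4496.
Known gains sum to 0.16 − 0.012 = 0.148.
g_cld = 0.4496 − 0.148 = 0.30.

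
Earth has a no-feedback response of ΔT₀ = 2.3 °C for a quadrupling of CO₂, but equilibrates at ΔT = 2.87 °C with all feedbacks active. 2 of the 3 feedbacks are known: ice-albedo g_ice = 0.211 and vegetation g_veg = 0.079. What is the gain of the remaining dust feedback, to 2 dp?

-0.09

Amplification A = ΔT/ΔT₀ = 2.87/2.3 = 1.248.
Total gain g = 1 − 1/A = 1 − 1/1.248 = 0.1987.
Known gains sum to 0.211 + 0.079 = 0.29.
g_dust = 0.1987 − 0.29 = -0.09.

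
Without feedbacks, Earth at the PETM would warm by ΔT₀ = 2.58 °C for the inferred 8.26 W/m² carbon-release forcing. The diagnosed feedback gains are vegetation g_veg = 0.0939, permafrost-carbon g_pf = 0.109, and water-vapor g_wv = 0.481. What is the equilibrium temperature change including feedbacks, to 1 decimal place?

8.2 °C

Total gain g = 0.0939 + 0.109 + 0.481 = 0.6839.
Amplification A = 1/(1 − 0.6839) = 3.164.
ΔT = 2.58 × 3.164 = 8.2 °C.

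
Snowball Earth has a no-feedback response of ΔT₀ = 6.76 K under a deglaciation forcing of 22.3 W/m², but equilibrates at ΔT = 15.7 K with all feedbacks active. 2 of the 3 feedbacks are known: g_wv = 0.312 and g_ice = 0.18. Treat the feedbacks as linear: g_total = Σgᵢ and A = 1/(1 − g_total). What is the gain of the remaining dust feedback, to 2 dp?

0.08

Amplification A = ΔT/ΔT₀ = 15.7/6.76 = 2.322.
Total gain g = 1 − 1/A = 1 − 1/2.322 = 0.5693.
Known gains sum to 0.312 + 0.18 = 0.492.
g_dust = 0.5693 − 0.492 = 0.08.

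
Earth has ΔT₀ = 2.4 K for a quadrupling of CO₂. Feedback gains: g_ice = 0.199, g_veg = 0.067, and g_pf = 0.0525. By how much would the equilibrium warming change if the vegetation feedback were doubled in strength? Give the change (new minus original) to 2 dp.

0.38 K

Original: g = 0.3185, ΔT = 2.4/(1−0.3185) = 3.5216 K.
With doubled vegetation: g' = 0.3855, ΔT' = 2.4/(1−0.3855) = 3.9056 K.
Change = 3.9056 − 3.5216 = 0.38 K.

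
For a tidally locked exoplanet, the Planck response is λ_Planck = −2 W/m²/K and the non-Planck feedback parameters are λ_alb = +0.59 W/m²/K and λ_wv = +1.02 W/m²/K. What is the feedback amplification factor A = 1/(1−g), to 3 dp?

Convert to gains: g_alb = 0.59/2 = 0.295; g_wv = 1.02/2 = 0.51.
Total gain g = 0.805.
A = 1/(1 − 0.805) = 5.128.

5.128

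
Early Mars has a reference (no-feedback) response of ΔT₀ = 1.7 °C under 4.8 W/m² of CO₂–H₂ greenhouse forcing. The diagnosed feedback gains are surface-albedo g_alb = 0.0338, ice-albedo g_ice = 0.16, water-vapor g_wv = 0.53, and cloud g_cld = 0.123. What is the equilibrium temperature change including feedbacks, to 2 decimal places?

11.10 °C

Total gain g = 0.0338 + 0.16 + 0.53 + 0.123 = 0.8468.
Amplification A = 1/(1 − 0.8468) = 6.527.
ΔT = 1.7 × 6.527 = 11.10 °C.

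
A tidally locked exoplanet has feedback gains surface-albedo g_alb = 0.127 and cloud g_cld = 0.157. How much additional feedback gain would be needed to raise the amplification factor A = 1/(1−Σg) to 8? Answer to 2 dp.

0.59

Current total gain = 0.284.
Target gain for A = 8: g* = 1 − 1/8 = 0.875.
Additional gain needed = 0.875 − 0.284 = 0.59.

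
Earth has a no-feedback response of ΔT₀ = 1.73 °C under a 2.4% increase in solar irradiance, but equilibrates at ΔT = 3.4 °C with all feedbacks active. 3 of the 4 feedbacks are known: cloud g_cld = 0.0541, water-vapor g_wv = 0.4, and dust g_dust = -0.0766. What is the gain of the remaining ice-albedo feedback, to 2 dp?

0.11

Amplification A = ΔT/ΔT₀ = 3.4/1.73 = 1.965.
Total gain g = 1 − 1/A = 1 − 1/1.965 = 0.4911.
Known gains sum to 0.0541 + 0.4 − 0.0766 = 0.3775.
g_ice = 0.4911 − 0.3775 = 0.11.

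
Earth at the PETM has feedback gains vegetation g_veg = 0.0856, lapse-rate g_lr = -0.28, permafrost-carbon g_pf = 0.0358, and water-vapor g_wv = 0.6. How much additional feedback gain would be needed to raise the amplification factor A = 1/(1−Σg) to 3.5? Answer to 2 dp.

0.27

Current total gain = 0.4414.
Target gain for A = 3.5: g* = 1 − 1/3.5 = 0.7143.
Additional gain needed = 0.7143 − 0.4414 = 0.27.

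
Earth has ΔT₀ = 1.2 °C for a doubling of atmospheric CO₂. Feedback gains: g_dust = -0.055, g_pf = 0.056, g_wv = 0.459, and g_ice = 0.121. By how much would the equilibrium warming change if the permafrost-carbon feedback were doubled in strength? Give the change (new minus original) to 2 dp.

0.44 °C

Original: g = 0.581, ΔT = 1.2/(1−0.581) = 2.8640 °C.
With doubled permafrost-carbon: g' = 0.637, ΔT' = 1.2/(1−0.637) = 3.3058 °C.
Change = 3.3058 − 2.8640 = 0.44 °C.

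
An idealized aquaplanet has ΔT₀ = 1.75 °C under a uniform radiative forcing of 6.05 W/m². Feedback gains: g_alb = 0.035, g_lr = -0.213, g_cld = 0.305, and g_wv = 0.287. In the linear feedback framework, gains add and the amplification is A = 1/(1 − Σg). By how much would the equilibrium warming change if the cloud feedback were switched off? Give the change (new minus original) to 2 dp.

-1.02 °C

Original: g = 0.414, ΔT = 1.75/(1−0.414) = 2.9863 °C.
Without cloud: g' = 0.109, ΔT' = 1.75/(1−0.109) = 1.9641 °C.
Change = 1.9641 − 2.9863 = -1.02 °C.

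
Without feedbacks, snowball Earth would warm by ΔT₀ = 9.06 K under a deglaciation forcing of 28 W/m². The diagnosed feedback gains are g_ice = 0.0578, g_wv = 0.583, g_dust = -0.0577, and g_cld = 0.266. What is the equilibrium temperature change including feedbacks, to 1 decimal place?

Total gain g = 0.0578 + 0.583 − 0.0577 + 0.266 = 0.8491.
Amplification A = 1/(1 − 0.8491) = 6.627.
ΔT = 9.06 × 6.627 = 60.0 K.

60.0 K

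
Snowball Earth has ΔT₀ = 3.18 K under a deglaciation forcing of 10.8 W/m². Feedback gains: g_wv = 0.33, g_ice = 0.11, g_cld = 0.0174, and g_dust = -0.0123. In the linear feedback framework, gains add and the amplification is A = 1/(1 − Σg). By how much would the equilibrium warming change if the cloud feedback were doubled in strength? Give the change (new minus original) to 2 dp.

0.19 K

Original: g = 0.4451, ΔT = 3.18/(1−0.4451) = 5.7308 K.
With doubled cloud: g' = 0.4625, ΔT' = 3.18/(1−0.4625) = 5.9163 K.
Change = 5.9163 − 5.7308 = 0.19 K.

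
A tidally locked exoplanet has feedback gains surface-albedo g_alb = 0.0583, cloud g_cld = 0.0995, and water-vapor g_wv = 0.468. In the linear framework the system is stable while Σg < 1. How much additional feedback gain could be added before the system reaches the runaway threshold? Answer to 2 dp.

Current total gain = 0.0583 + 0.0995 + 0.468 = 0.6258.
Margin to runaway = 1 − 0.6258 = 0.37.

0.37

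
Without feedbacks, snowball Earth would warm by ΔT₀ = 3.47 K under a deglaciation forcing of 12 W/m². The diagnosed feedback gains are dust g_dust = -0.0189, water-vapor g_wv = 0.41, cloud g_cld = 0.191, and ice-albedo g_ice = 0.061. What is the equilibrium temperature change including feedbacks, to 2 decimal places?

9.72 K

Total gain g = -0.0189 + 0.41 + 0.191 + 0.061 = 0.6431.
Amplification A = 1/(1 − 0.6431) = 2.802.
ΔT = 3.47 × 2.802 = 9.72 K.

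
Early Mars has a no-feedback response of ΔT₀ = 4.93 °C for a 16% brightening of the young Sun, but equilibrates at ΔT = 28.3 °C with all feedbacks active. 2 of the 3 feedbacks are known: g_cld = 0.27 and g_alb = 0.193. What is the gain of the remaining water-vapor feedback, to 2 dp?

Amplification A = ΔT/ΔT₀ = 28.3/4.93 = 5.74.
Total gain g = 1 − 1/A = 1 − 1/5.74 = 0.8258.
Known gains sum to 0.27 + 0.193 = 0.463.
g_wv = 0.8258 − 0.463 = 0.36.

0.36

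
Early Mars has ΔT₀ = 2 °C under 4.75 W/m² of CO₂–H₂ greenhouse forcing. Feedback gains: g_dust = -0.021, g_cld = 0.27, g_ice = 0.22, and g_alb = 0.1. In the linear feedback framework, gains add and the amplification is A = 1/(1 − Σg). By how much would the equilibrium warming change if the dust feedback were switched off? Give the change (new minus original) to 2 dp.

0.24 °C

Original: g = 0.569, ΔT = 2/(1−0.569) = 4.6404 °C.
Without dust: g' = 0.59, ΔT' = 2/(1−0.59) = 4.8780 °C.
Change = 4.8780 − 4.6404 = 0.24 °C.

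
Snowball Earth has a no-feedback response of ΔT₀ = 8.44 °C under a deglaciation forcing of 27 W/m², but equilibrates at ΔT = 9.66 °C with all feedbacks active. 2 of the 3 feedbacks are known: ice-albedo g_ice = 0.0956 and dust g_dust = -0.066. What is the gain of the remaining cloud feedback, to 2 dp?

0.10

Amplification A = ΔT/ΔT₀ = 9.66/8.44 = 1.145.
Total gain g = 1 − 1/A = 1 − 1/1.145 = 0.1266.
Known gains sum to 0.0956 − 0.066 = 0.0296.
g_cld = 0.1266 − 0.0296 = 0.10.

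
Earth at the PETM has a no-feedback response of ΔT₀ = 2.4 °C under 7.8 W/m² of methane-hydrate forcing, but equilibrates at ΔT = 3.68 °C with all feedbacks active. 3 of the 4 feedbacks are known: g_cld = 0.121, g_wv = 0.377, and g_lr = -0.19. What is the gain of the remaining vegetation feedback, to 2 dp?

0.04

Amplification A = ΔT/ΔT₀ = 3.68/2.4 = 1.533.
Total gain g = 1 − 1/A = 1 − 1/1.533 = 0.3477.
Known gains sum to 0.121 + 0.377 − 0.19 = 0.308.
g_veg = 0.3477 − 0.308 = 0.04.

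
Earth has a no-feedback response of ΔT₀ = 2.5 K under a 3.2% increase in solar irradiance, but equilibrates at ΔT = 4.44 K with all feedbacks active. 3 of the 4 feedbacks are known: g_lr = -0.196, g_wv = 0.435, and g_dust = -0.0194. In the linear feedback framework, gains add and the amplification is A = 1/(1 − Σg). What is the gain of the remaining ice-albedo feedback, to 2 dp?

Amplification A = ΔT/ΔT₀ = 4.44/2.5 = 1.776.
Total gain g = 1 − 1/A = 1 − 1/1.776 = 0.4369.
Known gains sum to -0.196 + 0.435 − 0.0194 = 0.2196.
g_ice = 0.4369 − 0.2196 = 0.22.

0.22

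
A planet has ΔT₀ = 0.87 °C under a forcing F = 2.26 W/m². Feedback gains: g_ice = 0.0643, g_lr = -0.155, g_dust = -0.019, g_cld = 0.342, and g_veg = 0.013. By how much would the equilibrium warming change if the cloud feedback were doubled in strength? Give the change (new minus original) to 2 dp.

Original: g = 0.2453, ΔT = 0.87/(1−0.2453) = 1.1528 °C.
With doubled cloud: g' = 0.5873, ΔT' = 0.87/(1−0.5873) = 2.1081 °C.
Change = 2.1081 − 1.1528 = 0.96 °C.

0.96 °C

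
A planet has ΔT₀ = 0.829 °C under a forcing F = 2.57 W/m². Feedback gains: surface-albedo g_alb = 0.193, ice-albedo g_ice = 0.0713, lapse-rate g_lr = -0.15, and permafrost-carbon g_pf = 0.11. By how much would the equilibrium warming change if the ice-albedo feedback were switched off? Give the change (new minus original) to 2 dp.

-0.09 °C

Original: g = 0.2243, ΔT = 0.829/(1−0.2243) = 1.0687 °C.
Without ice-albedo: g' = 0.153, ΔT' = 0.829/(1−0.153) = 0.9787 °C.
Change = 0.9787 − 1.0687 = -0.09 °C.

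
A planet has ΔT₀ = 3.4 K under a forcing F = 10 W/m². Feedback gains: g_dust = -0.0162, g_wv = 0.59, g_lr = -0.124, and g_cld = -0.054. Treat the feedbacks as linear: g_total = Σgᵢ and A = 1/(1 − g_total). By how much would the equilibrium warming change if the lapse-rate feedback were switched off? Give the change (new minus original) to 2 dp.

1.45 K

Original: g = 0.3958, ΔT = 3.4/(1−0.3958) = 5.6273 K.
Without lapse-rate: g' = 0.5198, ΔT' = 3.4/(1−0.5198) = 7.0804 K.
Change = 7.0804 − 5.6273 = 1.45 K.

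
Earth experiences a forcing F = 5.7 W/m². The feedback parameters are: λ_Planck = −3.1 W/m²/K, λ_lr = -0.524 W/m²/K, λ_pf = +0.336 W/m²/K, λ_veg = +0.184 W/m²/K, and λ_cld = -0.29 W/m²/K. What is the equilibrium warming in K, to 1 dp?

Net feedback parameter λ = (−3.1) + (-0.524) + (+0.336) + (+0.184) + (-0.29) = -3.394 W/m²/K.
ΔT = −F/λ = −5.7/(-3.394) = 1.7 K.

1.7 K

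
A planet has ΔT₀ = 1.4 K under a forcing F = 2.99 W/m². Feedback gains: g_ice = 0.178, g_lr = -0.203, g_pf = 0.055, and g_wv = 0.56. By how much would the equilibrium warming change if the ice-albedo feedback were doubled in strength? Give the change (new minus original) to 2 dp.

2.62 K

Original: g = 0.59, ΔT = 1.4/(1−0.59) = 3.4146 K.
With doubled ice-albedo: g' = 0.768, ΔT' = 1.4/(1−0.768) = 6.0345 K.
Change = 6.0345 − 3.4146 = 2.62 K.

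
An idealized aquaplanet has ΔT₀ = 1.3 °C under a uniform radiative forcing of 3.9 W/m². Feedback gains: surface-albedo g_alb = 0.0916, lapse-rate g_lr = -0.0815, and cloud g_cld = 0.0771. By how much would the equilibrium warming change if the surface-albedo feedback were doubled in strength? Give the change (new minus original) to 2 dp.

0.16 °C

Original: g = 0.0872, ΔT = 1.3/(1−0.0872) = 1.4242 °C.
With doubled surface-albedo: g' = 0.1788, ΔT' = 1.3/(1−0.1788) = 1.5830 °C.
Change = 1.5830 − 1.4242 = 0.16 °C.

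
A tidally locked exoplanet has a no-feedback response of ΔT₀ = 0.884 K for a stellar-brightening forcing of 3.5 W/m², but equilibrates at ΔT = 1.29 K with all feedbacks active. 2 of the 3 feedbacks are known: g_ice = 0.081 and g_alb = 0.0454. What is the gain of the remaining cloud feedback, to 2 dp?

0.19

Amplification A = ΔT/ΔT₀ = 1.29/0.884 = 1.459.
Total gain g = 1 − 1/A = 1 − 1/1.459 = 0.3146.
Known gains sum to 0.081 + 0.0454 = 0.1264.
g_cld = 0.3146 − 0.1264 = 0.19.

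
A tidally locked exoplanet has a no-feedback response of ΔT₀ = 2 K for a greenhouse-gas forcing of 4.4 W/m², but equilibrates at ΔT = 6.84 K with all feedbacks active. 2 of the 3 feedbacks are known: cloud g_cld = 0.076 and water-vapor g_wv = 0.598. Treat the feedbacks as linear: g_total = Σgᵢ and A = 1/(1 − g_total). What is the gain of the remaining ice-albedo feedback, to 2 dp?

0.03

Amplification A = ΔT/ΔT₀ = 6.84/2 = 3.42.
Total gain g = 1 − 1/A = 1 − 1/3.42 = 0.7076.
Known gains sum to 0.076 + 0.598 = 0.674.
g_ice = 0.7076 − 0.674 = 0.03.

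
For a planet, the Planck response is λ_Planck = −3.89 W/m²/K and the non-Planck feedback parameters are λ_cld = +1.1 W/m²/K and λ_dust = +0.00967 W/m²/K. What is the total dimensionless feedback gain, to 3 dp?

Convert to gains: g_cld = 1.1/3.89 = 0.2828; g_dust = 0.00967/3.89 = 0.002486.
Total gain g = 0.285286.

0.285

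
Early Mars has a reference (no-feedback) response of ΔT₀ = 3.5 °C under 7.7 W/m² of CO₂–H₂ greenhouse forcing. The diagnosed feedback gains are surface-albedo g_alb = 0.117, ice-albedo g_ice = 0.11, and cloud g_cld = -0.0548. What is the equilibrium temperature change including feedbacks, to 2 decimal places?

4.23 °C

Total gain g = 0.117 + 0.11 − 0.0548 = 0.1722.
Amplification A = 1/(1 − 0.1722) = 1.208.
ΔT = 3.5 × 1.208 = 4.23 °C.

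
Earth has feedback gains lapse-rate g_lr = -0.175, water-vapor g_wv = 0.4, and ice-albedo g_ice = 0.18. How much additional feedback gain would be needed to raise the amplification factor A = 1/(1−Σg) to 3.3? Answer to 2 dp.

0.29

Current total gain = 0.405.
Target gain for A = 3.3: g* = 1 − 1/3.3 = 0.697.
Additional gain needed = 0.697 − 0.405 = 0.29.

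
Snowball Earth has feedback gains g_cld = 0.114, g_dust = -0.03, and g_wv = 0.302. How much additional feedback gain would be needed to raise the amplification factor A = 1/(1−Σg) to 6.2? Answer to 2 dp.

Current total gain = 0.386.
Target gain for A = 6.2: g* = 1 − 1/6.2 = 0.8387.
Additional gain needed = 0.8387 − 0.386 = 0.45.

0.45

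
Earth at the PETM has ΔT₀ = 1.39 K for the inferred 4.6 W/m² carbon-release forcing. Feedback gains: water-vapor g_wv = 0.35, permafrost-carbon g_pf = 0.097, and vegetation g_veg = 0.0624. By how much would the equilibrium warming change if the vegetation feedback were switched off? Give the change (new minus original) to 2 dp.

-0.32 K

Original: g = 0.5094, ΔT = 1.39/(1−0.5094) = 2.8333 K.
Without vegetation: g' = 0.447, ΔT' = 1.39/(1−0.447) = 2.5136 K.
Change = 2.5136 − 2.8333 = -0.32 K.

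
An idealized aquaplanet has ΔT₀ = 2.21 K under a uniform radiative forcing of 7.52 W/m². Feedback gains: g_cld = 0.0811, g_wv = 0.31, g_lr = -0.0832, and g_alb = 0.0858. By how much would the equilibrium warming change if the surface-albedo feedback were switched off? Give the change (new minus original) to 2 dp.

Original: g = 0.3937, ΔT = 2.21/(1−0.3937) = 3.6451 K.
Without surface-albedo: g' = 0.3079, ΔT' = 2.21/(1−0.3079) = 3.1932 K.
Change = 3.1932 − 3.6451 = -0.45 K.

-0.45 K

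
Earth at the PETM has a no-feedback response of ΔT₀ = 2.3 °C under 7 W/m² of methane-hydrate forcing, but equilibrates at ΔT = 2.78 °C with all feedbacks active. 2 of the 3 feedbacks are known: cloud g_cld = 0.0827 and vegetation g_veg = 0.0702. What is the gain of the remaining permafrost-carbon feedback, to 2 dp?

0.02

Amplification A = ΔT/ΔT₀ = 2.78/2.3 = 1.209.
Total gain g = 1 − 1/A = 1 − 1/1.209 = 0.1729.
Known gains sum to 0.0827 + 0.0702 = 0.1529.
g_pf = 0.1729 − 0.1529 = 0.02.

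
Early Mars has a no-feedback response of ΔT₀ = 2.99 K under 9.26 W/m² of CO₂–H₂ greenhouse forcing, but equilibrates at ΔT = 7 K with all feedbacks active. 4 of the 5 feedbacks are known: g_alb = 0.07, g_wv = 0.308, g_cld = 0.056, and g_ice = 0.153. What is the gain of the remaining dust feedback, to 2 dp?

Amplification A = ΔT/ΔT₀ = 7/2.99 = 2.341.
Total gain g = 1 − 1/A = 1 − 1/2.341 = 0.5728.
Known gains sum to 0.07 + 0.308 + 0.056 + 0.153 = 0.587.
g_dust = 0.5728 − 0.587 = -0.01.

-0.01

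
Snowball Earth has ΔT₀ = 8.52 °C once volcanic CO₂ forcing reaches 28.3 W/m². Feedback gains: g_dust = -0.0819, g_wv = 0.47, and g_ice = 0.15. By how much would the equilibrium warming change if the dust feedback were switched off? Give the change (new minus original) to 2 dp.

Original: g = 0.5381, ΔT = 8.52/(1−0.5381) = 18.4456 °C.
Without dust: g' = 0.62, ΔT' = 8.52/(1−0.62) = 22.4211 °C.
Change = 22.4211 − 18.4456 = 3.98 °C.

3.98 °C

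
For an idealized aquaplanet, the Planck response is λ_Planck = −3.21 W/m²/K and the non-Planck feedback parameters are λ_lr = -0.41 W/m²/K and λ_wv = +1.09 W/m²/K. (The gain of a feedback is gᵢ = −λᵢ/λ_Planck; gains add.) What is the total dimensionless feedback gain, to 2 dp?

Convert to gains: g_lr = -0.41/3.21 = -0.1277; g_wv = 1.09/3.21 = 0.3396.
Total gain g = 0.2119.

0.21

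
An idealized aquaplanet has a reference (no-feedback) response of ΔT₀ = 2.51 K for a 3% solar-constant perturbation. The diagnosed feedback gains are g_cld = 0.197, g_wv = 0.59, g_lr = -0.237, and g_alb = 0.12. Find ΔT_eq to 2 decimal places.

7.61 K

Total gain g = 0.197 + 0.59 − 0.237 + 0.12 = 0.67.
Amplification A = 1/(1 − 0.67) = 3.03.
ΔT = 2.51 × 3.03 = 7.61 K.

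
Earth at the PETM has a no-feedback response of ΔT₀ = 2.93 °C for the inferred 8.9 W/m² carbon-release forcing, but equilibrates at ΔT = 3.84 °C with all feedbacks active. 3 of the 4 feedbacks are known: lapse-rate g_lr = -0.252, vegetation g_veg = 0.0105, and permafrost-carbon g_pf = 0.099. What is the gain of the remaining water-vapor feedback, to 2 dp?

0.38

Amplification A = ΔT/ΔT₀ = 3.84/2.93 = 1.311.
Total gain g = 1 − 1/A = 1 − 1/1.311 = 0.2372.
Known gains sum to -0.252 + 0.0105 + 0.099 = -0.1425.
g_wv = 0.2372 + 0.1425 = 0.38.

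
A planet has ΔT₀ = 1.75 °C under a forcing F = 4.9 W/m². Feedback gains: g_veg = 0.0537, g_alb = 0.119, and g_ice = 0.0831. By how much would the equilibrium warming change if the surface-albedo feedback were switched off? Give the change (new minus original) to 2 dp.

-0.32 °C

Original: g = 0.2558, ΔT = 1.75/(1−0.2558) = 2.3515 °C.
Without surface-albedo: g' = 0.1368, ΔT' = 1.75/(1−0.1368) = 2.0273 °C.
Change = 2.0273 − 2.3515 = -0.32 °C.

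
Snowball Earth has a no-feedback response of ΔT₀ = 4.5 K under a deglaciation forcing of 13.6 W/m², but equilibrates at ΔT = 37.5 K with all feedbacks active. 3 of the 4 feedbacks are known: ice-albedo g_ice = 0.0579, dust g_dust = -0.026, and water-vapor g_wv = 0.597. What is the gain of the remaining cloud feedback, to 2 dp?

Amplification A = ΔT/ΔT₀ = 37.5/4.5 = 8.333.
Total gain g = 1 − 1/A = 1 − 1/8.333 = 0.88.
Known gains sum to 0.0579 − 0.026 + 0.597 = 0.6289.
g_cld = 0.88 − 0.6289 = 0.25.

0.25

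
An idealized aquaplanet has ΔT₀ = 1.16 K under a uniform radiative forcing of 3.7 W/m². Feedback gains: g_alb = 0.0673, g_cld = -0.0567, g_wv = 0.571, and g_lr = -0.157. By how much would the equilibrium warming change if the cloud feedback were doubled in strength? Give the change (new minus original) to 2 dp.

Original: g = 0.4246, ΔT = 1.16/(1−0.4246) = 2.0160 K.
With doubled cloud: g' = 0.3679, ΔT' = 1.16/(1−0.3679) = 1.8352 K.
Change = 1.8352 − 2.0160 = -0.18 K.

-0.18 K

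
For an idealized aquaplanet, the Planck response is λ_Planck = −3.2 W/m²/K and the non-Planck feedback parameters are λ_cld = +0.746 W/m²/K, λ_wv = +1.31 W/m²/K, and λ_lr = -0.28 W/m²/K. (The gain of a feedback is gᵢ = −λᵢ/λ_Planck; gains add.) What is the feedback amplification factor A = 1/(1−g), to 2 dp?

2.25

Convert to gains: g_cld = 0.746/3.2 = 0.2331; g_wv = 1.31/3.2 = 0.4094; g_lr = -0.28/3.2 = -0.0875.
Total gain g = 0.555.
A = 1/(1 − 0.555) = 2.25.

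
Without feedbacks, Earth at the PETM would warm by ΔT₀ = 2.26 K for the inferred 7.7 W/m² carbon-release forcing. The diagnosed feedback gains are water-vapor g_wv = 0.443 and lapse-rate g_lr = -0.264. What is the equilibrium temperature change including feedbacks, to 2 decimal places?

2.75 K

Total gain g = 0.443 − 0.264 = 0.179.
Amplification A = 1/(1 − 0.179) = 1.218.
ΔT = 2.26 × 1.218 = 2.75 K.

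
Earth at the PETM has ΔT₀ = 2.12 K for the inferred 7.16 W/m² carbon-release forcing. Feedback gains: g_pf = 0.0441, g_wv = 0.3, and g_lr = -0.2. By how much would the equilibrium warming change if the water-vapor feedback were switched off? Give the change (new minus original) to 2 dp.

-0.64 K

Original: g = 0.1441, ΔT = 2.12/(1−0.1441) = 2.4769 K.
Without water-vapor: g' = -0.1559, ΔT' = 2.12/(1+0.1559) = 1.8341 K.
Change = 1.8341 − 2.4769 = -0.64 K.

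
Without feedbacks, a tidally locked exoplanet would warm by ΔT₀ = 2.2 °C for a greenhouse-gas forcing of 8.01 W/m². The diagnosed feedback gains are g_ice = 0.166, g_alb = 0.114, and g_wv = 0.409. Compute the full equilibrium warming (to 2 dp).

Total gain g = 0.166 + 0.114 + 0.409 = 0.689.
Amplification A = 1/(1 − 0.689) = 3.215.
ΔT = 2.2 × 3.215 = 7.07 °C.

7.07 °C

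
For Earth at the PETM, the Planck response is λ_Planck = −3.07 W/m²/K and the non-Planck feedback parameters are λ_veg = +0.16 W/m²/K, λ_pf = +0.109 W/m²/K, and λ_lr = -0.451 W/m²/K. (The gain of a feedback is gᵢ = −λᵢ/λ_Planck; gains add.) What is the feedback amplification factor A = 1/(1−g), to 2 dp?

Convert to gains: g_veg = 0.16/3.07 = 0.05212; g_pf = 0.109/3.07 = 0.0355; g_lr = -0.451/3.07 = -0.1469.
Total gain g = -0.05928.
A = 1/(1 + 0.05928) = 0.94.

0.94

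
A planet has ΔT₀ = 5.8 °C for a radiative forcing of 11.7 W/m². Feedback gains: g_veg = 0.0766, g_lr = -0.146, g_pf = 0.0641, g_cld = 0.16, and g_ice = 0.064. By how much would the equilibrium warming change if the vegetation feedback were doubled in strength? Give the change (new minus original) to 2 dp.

Original: g = 0.2187, ΔT = 5.8/(1−0.2187) = 7.4235 °C.
With doubled vegetation: g' = 0.2953, ΔT' = 5.8/(1−0.2953) = 8.2305 °C.
Change = 8.2305 − 7.4235 = 0.81 °C.

0.81 °C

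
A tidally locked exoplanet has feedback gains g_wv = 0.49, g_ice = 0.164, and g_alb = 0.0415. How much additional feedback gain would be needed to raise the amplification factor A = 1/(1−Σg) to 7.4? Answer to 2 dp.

Current total gain = 0.6955.
Target gain for A = 7.4: g* = 1 − 1/7.4 = 0.8649.
Additional gain needed = 0.8649 − 0.6955 = 0.17.

0.17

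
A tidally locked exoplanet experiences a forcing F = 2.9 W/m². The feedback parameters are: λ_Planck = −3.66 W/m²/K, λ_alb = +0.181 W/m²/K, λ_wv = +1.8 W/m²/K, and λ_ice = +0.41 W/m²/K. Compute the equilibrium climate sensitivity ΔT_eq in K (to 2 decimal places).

2.29 K

Net feedback parameter λ = (−3.66) + (+0.181) + (+1.8) + (+0.41) = -1.269 W/m²/K.
ΔT = −F/λ = −2.9/(-1.269) = 2.29 K.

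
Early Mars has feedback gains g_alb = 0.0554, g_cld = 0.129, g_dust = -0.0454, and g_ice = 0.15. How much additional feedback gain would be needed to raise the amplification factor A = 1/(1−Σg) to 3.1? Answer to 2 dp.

0.39

Current total gain = 0.289.
Target gain for A = 3.1: g* = 1 − 1/3.1 = 0.6774.
Additional gain needed = 0.6774 − 0.289 = 0.39.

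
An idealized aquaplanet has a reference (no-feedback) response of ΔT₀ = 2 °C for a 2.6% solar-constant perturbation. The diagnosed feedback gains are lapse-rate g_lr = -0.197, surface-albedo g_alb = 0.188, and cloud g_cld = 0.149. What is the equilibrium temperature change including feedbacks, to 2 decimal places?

Total gain g = -0.197 + 0.188 + 0.149 = 0.14.
Amplification A = 1/(1 − 0.14) = 1.163.
ΔT = 2 × 1.163 = 2.33 °C.

2.33 °C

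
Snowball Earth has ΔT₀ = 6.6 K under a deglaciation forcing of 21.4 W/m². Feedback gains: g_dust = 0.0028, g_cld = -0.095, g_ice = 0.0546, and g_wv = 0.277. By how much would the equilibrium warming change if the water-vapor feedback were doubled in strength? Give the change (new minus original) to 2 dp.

Original: g = 0.2394, ΔT = 6.6/(1−0.2394) = 8.6774 K.
With doubled water-vapor: g' = 0.5164, ΔT' = 6.6/(1−0.5164) = 13.6476 K.
Change = 13.6476 − 8.6774 = 4.97 K.

4.97 K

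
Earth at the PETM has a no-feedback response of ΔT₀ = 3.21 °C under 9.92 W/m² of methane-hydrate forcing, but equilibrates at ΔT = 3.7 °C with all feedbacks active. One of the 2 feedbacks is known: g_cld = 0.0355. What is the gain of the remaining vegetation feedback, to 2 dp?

Amplification A = ΔT/ΔT₀ = 3.7/3.21 = 1.153.
Total gain g = 1 − 1/A = 1 − 1/1.153 = 0.1327.
The known gain is 0.0355.
g_veg = 0.1327 − 0.0355 = 0.10.

0.10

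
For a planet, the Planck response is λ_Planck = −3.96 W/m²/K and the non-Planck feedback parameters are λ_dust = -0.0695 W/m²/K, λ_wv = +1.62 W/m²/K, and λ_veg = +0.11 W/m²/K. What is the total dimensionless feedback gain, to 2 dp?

Convert to gains: g_dust = -0.0695/3.96 = -0.01755; g_wv = 1.62/3.96 = 0.4091; g_veg = 0.11/3.96 = 0.02778.
Total gain g = 0.41933.

0.42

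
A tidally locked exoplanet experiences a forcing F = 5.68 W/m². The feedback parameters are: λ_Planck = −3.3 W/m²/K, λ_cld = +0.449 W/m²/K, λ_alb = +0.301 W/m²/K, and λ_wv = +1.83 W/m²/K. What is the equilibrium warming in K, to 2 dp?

7.89 K

Net feedback parameter λ = (−3.3) + (+0.449) + (+0.301) + (+1.83) = -0.72 W/m²/K.
ΔT = −F/λ = −5.68/(-0.72) = 7.89 K.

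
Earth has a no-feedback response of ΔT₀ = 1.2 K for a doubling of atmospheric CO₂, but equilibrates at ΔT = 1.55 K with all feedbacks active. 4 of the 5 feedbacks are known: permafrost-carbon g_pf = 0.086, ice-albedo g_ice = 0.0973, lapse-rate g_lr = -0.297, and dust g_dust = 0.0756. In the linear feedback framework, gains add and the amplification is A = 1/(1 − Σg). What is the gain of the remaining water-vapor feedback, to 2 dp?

Amplification A = ΔT/ΔT₀ = 1.55/1.2 = 1.292.
Total gain g = 1 − 1/A = 1 − 1/1.292 = 0.226.
Known gains sum to 0.086 + 0.0973 − 0.297 + 0.0756 = -0.0381.
g_wv = 0.226 + 0.0381 = 0.26.

0.26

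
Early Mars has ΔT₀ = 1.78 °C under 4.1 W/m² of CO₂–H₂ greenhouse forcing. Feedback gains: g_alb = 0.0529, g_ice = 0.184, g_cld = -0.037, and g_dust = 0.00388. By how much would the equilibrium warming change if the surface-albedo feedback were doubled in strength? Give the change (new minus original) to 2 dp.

0.16 °C

Original: g = 0.20378, ΔT = 1.78/(1−0.20378) = 2.2356 °C.
With doubled surface-albedo: g' = 0.25668, ΔT' = 1.78/(1−0.25668) = 2.3947 °C.
Change = 2.3947 − 2.2356 = 0.16 °C.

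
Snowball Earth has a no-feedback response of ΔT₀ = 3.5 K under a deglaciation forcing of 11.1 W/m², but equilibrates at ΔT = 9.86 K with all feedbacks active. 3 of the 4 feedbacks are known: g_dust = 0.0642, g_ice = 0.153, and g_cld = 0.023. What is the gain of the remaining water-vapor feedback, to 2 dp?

0.40

Amplification A = ΔT/ΔT₀ = 9.86/3.5 = 2.817.
Total gain g = 1 − 1/A = 1 − 1/2.817 = 0.645.
Known gains sum to 0.0642 + 0.153 + 0.023 = 0.2402.
g_wv = 0.645 − 0.2402 = 0.40.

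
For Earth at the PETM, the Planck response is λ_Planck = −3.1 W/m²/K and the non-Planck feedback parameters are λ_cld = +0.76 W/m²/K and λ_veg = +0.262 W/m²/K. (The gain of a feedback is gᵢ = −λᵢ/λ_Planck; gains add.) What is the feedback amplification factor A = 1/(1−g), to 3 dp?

Convert to gains: g_cld = 0.76/3.1 = 0.2452; g_veg = 0.262/3.1 = 0.08452.
Total gain g = 0.32972.
A = 1/(1 − 0.32972) = 1.492.

1.492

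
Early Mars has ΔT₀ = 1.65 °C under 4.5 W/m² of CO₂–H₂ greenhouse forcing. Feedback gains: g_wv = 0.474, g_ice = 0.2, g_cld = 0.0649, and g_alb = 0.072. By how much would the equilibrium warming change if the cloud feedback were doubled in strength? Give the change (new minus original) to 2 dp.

Original: g = 0.8109, ΔT = 1.65/(1−0.8109) = 8.7255 °C.
With doubled cloud: g' = 0.8758, ΔT' = 1.65/(1−0.8758) = 13.2850 °C.
Change = 13.2850 − 8.7255 = 4.56 °C.

4.56 °C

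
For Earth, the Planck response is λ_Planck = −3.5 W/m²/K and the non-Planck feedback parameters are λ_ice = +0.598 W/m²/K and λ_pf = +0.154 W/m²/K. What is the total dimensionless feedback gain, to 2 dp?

0.21

Convert to gains: g_ice = 0.598/3.5 = 0.1709; g_pf = 0.154/3.5 = 0.044.
Total gain g = 0.2149.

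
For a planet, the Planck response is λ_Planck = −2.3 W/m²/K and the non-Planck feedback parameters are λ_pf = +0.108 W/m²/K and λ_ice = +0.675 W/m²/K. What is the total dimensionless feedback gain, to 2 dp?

0.34

Convert to gains: g_pf = 0.108/2.3 = 0.04696; g_ice = 0.675/2.3 = 0.2935.
Total gain g = 0.34046.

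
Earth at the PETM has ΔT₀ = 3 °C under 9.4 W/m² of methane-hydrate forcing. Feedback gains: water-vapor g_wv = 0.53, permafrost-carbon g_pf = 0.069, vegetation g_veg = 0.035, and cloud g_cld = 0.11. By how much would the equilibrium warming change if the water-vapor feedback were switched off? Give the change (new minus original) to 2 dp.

Original: g = 0.744, ΔT = 3/(1−0.744) = 11.7188 °C.
Without water-vapor: g' = 0.214, ΔT' = 3/(1−0.214) = 3.8168 °C.
Change = 3.8168 − 11.7188 = -7.90 °C.

-7.90 °C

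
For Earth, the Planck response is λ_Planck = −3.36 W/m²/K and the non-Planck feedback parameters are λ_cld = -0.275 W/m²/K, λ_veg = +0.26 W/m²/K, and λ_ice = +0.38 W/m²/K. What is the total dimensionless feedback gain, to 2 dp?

0.11

Convert to gains: g_cld = -0.275/3.36 = -0.08185; g_veg = 0.26/3.36 = 0.07738; g_ice = 0.38/3.36 = 0.1131.
Total gain g = 0.10863.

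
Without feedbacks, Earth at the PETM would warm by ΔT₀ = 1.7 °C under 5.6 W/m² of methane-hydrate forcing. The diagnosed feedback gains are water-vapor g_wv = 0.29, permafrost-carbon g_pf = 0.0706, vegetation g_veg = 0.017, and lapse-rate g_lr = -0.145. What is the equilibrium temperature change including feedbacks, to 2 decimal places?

2.22 °C

Total gain g = 0.29 + 0.0706 + 0.017 − 0.145 = 0.2326.
Amplification A = 1/(1 − 0.2326) = 1.303.
ΔT = 1.7 × 1.303 = 2.22 °C.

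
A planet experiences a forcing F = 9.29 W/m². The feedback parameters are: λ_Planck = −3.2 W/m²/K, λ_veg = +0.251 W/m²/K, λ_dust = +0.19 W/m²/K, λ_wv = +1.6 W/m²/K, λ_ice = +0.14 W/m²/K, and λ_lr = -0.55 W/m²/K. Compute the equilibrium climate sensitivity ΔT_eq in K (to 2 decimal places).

Net feedback parameter λ = (−3.2) + (+0.251) + (+0.19) + (+1.6) + (+0.14) + (-0.55) = -1.569 W/m²/K.
ΔT = −F/λ = −9.29/(-1.569) = 5.92 K.

5.92 K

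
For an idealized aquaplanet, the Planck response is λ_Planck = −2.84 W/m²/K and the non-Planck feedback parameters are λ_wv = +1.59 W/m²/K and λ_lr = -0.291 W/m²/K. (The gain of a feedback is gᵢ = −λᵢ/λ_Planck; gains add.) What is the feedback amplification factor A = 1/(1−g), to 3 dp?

1.843

Convert to gains: g_wv = 1.59/2.84 = 0.5599; g_lr = -0.291/2.84 = -0.1025.
Total gain g = 0.4574.
A = 1/(1 − 0.4574) = 1.843.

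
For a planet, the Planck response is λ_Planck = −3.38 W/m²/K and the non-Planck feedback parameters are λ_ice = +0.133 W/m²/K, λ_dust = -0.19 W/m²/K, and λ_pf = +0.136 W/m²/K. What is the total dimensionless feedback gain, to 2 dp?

Convert to gains: g_ice = 0.133/3.38 = 0.03935; g_dust = -0.19/3.38 = -0.05621; g_pf = 0.136/3.38 = 0.04024.
Total gain g = 0.02338.

0.02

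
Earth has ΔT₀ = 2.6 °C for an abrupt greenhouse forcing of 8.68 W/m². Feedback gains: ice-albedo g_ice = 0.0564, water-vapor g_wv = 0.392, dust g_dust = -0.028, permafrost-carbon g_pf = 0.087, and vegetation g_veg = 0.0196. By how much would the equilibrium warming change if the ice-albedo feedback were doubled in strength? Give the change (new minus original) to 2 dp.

0.74 °C

Original: g = 0.527, ΔT = 2.6/(1−0.527) = 5.4968 °C.
With doubled ice-albedo: g' = 0.5834, ΔT' = 2.6/(1−0.5834) = 6.2410 °C.
Change = 6.2410 − 5.4968 = 0.74 °C.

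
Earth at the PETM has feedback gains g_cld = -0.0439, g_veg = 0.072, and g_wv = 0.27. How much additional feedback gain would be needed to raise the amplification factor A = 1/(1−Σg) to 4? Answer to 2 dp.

0.45

Current total gain = 0.2981.
Target gain for A = 4: g* = 1 − 1/4 = 0.75.
Additional gain needed = 0.75 − 0.2981 = 0.45.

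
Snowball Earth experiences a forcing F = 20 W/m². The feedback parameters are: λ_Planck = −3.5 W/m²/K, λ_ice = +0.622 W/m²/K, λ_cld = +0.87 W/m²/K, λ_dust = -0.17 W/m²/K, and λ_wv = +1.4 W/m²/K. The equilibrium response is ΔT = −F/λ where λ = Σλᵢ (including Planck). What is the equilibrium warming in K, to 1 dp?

Net feedback parameter λ = (−3.5) + (+0.622) + (+0.87) + (-0.17) + (+1.4) = -0.778 W/m²/K.
ΔT = −F/λ = −20/(-0.778) = 25.7 K.

25.7 K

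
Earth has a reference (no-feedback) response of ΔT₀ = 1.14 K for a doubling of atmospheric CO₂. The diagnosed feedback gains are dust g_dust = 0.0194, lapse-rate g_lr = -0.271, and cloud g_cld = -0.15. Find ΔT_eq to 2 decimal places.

0.81 K

Total gain g = 0.0194 − 0.271 − 0.15 = -0.4016.
Amplification A = 1/(1 + 0.4016) = 0.7135.
ΔT = 1.14 × 0.7135 = 0.81 K.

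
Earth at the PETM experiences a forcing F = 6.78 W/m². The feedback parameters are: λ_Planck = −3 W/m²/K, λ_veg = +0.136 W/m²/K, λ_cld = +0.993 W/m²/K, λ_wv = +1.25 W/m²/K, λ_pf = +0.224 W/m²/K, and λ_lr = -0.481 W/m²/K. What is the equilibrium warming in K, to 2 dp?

7.72 K

Net feedback parameter λ = (−3) + (+0.136) + (+0.993) + (+1.25) + (+0.224) + (-0.481) = -0.878 W/m²/K.
ΔT = −F/λ = −6.78/(-0.878) = 7.72 K.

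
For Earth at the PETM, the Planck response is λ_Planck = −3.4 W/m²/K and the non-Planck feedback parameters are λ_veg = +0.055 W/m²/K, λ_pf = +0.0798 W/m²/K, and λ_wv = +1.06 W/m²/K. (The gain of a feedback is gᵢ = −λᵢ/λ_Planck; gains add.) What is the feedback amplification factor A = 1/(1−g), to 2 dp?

1.54

Convert to gains: g_veg = 0.055/3.4 = 0.01618; g_pf = 0.0798/3.4 = 0.02347; g_wv = 1.06/3.4 = 0.3118.
Total gain g = 0.35145.
A = 1/(1 − 0.35145) = 1.54.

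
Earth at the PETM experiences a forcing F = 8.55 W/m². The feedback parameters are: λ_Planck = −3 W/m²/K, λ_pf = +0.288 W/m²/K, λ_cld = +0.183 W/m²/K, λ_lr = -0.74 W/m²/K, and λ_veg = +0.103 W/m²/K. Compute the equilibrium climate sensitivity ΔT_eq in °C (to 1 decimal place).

2.7 °C

Net feedback parameter λ = (−3) + (+0.288) + (+0.183) + (-0.74) + (+0.103) = -3.166 W/m²/K.
ΔT = −F/λ = −8.55/(-3.166) = 2.7 °C.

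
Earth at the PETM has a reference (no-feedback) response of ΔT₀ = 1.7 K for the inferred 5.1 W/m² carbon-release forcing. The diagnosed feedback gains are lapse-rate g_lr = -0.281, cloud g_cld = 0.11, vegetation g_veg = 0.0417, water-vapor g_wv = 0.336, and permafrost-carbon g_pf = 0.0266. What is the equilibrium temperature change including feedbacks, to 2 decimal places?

Total gain g = -0.281 + 0.11 + 0.0417 + 0.336 + 0.0266 = 0.2333.
Amplification A = 1/(1 − 0.2333) = 1.304.
ΔT = 1.7 × 1.304 = 2.22 K.

2.22 K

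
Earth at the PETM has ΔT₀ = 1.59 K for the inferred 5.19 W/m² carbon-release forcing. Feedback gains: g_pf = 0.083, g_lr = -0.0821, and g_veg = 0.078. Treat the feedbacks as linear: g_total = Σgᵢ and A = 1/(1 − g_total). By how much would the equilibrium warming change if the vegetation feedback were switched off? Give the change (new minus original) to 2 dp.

Original: g = 0.0789, ΔT = 1.59/(1−0.0789) = 1.7262 K.
Without vegetation: g' = 0.0009, ΔT' = 1.59/(1−0.0009) = 1.5914 K.
Change = 1.5914 − 1.7262 = -0.13 K.

-0.13 K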